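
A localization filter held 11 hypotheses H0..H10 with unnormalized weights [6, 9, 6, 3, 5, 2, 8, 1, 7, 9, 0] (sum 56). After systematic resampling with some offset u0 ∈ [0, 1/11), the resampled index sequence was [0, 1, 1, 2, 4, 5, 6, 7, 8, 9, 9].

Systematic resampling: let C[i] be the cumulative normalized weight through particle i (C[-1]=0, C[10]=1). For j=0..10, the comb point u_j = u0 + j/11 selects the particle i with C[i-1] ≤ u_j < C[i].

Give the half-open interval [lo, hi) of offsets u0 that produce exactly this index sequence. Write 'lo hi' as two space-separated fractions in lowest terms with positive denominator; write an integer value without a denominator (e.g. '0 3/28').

5/77 6/77

C = [3/28, 15/56, 3/8, 3/7, 29/56, 31/56, 39/56, 5/7, 47/56, 1, 1]
j=0 picked index 0: u0 ∈ [0, 3/28)
j=1 picked index 1: u0 ∈ [5/308, 109/616)
j=2 picked index 1: u0 ∈ [-23/308, 53/616)
j=3 picked index 2: u0 ∈ [-3/616, 9/88)
j=4 picked index 4: u0 ∈ [5/77, 95/616)
j=5 picked index 5: u0 ∈ [39/616, 61/616)
j=6 picked index 6: u0 ∈ [5/616, 93/616)
j=7 picked index 7: u0 ∈ [37/616, 6/77)
j=8 picked index 8: u0 ∈ [-1/77, 69/616)
j=9 picked index 9: u0 ∈ [13/616, 2/11)
j=10 picked index 9: u0 ∈ [-43/616, 1/11)
intersection: [5/77, 6/77)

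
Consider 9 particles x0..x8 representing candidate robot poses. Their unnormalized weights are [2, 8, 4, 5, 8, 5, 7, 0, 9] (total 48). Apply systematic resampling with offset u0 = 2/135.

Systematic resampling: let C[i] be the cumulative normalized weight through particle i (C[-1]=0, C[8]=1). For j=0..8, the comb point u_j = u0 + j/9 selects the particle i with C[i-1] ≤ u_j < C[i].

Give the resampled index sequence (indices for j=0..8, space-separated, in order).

C = [1/24, 5/24, 7/24, 19/48, 9/16, 2/3, 13/16, 13/16, 1]
j=0: u_0=2/135 ∈ [0, 1/24) → index 0
j=1: u_1=17/135 ∈ [1/24, 5/24) → index 1
j=2: u_2=32/135 ∈ [5/24, 7/24) → index 2
j=3: u_3=47/135 ∈ [7/24, 19/48) → index 3
j=4: u_4=62/135 ∈ [19/48, 9/16) → index 4
j=5: u_5=77/135 ∈ [9/16, 2/3) → index 5
j=6: u_6=92/135 ∈ [2/3, 13/16) → index 6
j=7: u_7=107/135 ∈ [2/3, 13/16) → index 6
j=8: u_8=122/135 ∈ [13/16, 1) → index 8

0 1 2 3 4 5 6 6 8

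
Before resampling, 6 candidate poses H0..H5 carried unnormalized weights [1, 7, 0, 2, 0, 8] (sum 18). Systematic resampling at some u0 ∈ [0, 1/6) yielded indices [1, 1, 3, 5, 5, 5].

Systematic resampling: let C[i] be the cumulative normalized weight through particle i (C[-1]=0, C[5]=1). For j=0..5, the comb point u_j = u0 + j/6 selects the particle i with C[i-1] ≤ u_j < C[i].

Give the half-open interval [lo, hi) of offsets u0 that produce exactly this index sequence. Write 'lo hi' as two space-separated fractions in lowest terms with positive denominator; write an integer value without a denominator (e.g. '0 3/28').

1/9 1/6

C = [1/18, 4/9, 4/9, 5/9, 5/9, 1]
j=0 picked index 1: u0 ∈ [1/18, 4/9)
j=1 picked index 1: u0 ∈ [-1/9, 5/18)
j=2 picked index 3: u0 ∈ [1/9, 2/9)
j=3 picked index 5: u0 ∈ [1/18, 1/2)
j=4 picked index 5: u0 ∈ [-1/9, 1/3)
j=5 picked index 5: u0 ∈ [-5/18, 1/6)
intersection: [1/9, 1/6)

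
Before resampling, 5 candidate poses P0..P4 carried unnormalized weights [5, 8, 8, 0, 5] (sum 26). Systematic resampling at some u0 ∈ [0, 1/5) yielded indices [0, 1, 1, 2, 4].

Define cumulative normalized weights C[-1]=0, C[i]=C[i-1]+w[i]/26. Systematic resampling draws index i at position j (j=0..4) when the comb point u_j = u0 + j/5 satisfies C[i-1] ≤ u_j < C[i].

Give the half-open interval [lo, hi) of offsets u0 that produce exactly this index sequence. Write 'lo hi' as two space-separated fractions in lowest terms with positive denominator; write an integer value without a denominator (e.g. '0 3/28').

C = [5/26, 1/2, 21/26, 21/26, 1]
j=0 picked index 0: u0 ∈ [0, 5/26)
j=1 picked index 1: u0 ∈ [-1/130, 3/10)
j=2 picked index 1: u0 ∈ [-27/130, 1/10)
j=3 picked index 2: u0 ∈ [-1/10, 27/130)
j=4 picked index 4: u0 ∈ [1/130, 1/5)
intersection: [1/130, 1/10)

1/130 1/10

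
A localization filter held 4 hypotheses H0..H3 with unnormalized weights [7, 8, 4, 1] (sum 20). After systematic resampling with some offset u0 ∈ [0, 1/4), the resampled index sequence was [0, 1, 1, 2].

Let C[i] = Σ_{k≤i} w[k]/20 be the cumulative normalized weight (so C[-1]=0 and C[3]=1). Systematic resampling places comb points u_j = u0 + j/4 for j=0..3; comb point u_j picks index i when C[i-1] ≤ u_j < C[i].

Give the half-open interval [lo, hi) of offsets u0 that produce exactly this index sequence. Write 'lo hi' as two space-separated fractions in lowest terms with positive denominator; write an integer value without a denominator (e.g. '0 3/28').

1/10 1/5

C = [7/20, 3/4, 19/20, 1]
j=0 picked index 0: u0 ∈ [0, 7/20)
j=1 picked index 1: u0 ∈ [1/10, 1/2)
j=2 picked index 1: u0 ∈ [-3/20, 1/4)
j=3 picked index 2: u0 ∈ [0, 1/5)
intersection: [1/10, 1/5)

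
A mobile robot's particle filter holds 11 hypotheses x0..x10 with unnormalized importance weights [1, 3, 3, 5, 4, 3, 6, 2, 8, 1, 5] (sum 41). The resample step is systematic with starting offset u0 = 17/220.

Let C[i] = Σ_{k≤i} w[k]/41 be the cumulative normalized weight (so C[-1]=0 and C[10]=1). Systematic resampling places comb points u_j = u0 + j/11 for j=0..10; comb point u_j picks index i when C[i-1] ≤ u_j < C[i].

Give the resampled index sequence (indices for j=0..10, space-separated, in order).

C = [1/41, 4/41, 7/41, 12/41, 16/41, 19/41, 25/41, 27/41, 35/41, 36/41, 1]
j=0: u_0=17/220 ∈ [1/41, 4/41) → index 1
j=1: u_1=37/220 ∈ [4/41, 7/41) → index 2
j=2: u_2=57/220 ∈ [7/41, 12/41) → index 3
j=3: u_3=7/20 ∈ [12/41, 16/41) → index 4
j=4: u_4=97/220 ∈ [16/41, 19/41) → index 5
j=5: u_5=117/220 ∈ [19/41, 25/41) → index 6
j=6: u_6=137/220 ∈ [25/41, 27/41) → index 7
j=7: u_7=157/220 ∈ [27/41, 35/41) → index 8
j=8: u_8=177/220 ∈ [27/41, 35/41) → index 8
j=9: u_9=197/220 ∈ [36/41, 1) → index 10
j=10: u_10=217/220 ∈ [36/41, 1) → index 10

1 2 3 4 5 6 7 8 8 10 10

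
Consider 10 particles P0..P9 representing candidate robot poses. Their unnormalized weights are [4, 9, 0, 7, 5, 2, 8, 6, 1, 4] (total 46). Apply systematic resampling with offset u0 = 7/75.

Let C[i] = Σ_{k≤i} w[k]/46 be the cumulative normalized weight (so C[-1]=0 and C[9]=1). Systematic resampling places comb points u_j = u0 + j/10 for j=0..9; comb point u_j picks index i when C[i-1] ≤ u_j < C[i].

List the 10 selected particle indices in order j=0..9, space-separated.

1 1 3 3 4 6 6 7 8 9

C = [2/23, 13/46, 13/46, 10/23, 25/46, 27/46, 35/46, 41/46, 21/23, 1]
j=0: u_0=7/75 ∈ [2/23, 13/46) → index 1
j=1: u_1=29/150 ∈ [2/23, 13/46) → index 1
j=2: u_2=22/75 ∈ [13/46, 10/23) → index 3
j=3: u_3=59/150 ∈ [13/46, 10/23) → index 3
j=4: u_4=37/75 ∈ [10/23, 25/46) → index 4
j=5: u_5=89/150 ∈ [27/46, 35/46) → index 6
j=6: u_6=52/75 ∈ [27/46, 35/46) → index 6
j=7: u_7=119/150 ∈ [35/46, 41/46) → index 7
j=8: u_8=67/75 ∈ [41/46, 21/23) → index 8
j=9: u_9=149/150 ∈ [21/23, 1) → index 9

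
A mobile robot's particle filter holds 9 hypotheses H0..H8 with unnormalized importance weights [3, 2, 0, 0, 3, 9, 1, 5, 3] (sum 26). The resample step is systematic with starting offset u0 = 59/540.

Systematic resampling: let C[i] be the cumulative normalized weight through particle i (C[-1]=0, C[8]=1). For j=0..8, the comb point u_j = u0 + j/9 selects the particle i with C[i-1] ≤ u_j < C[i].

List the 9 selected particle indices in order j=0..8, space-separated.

0 4 5 5 5 6 7 8 8

C = [3/26, 5/26, 5/26, 5/26, 4/13, 17/26, 9/13, 23/26, 1]
j=0: u_0=59/540 ∈ [0, 3/26) → index 0
j=1: u_1=119/540 ∈ [5/26, 4/13) → index 4
j=2: u_2=179/540 ∈ [4/13, 17/26) → index 5
j=3: u_3=239/540 ∈ [4/13, 17/26) → index 5
j=4: u_4=299/540 ∈ [4/13, 17/26) → index 5
j=5: u_5=359/540 ∈ [17/26, 9/13) → index 6
j=6: u_6=419/540 ∈ [9/13, 23/26) → index 7
j=7: u_7=479/540 ∈ [23/26, 1) → index 8
j=8: u_8=539/540 ∈ [23/26, 1) → index 8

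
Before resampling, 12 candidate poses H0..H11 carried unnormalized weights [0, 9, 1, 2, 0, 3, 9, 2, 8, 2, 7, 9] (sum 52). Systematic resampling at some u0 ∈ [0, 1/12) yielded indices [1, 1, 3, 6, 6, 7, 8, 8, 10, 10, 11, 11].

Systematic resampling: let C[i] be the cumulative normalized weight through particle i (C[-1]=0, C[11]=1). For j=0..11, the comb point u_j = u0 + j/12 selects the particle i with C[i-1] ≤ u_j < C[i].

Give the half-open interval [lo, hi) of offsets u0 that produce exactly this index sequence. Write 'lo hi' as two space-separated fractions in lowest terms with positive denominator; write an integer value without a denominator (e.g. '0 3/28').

C = [0, 9/52, 5/26, 3/13, 3/13, 15/52, 6/13, 1/2, 17/26, 9/13, 43/52, 1]
j=0 picked index 1: u0 ∈ [0, 9/52)
j=1 picked index 1: u0 ∈ [-1/12, 7/78)
j=2 picked index 3: u0 ∈ [1/39, 5/78)
j=3 picked index 6: u0 ∈ [1/26, 11/52)
j=4 picked index 6: u0 ∈ [-7/156, 5/39)
j=5 picked index 7: u0 ∈ [7/156, 1/12)
j=6 picked index 8: u0 ∈ [0, 2/13)
j=7 picked index 8: u0 ∈ [-1/12, 11/156)
j=8 picked index 10: u0 ∈ [1/39, 25/156)
j=9 picked index 10: u0 ∈ [-3/52, 1/13)
j=10 picked index 11: u0 ∈ [-1/156, 1/6)
j=11 picked index 11: u0 ∈ [-7/78, 1/12)
intersection: [7/156, 5/78)

7/156 5/78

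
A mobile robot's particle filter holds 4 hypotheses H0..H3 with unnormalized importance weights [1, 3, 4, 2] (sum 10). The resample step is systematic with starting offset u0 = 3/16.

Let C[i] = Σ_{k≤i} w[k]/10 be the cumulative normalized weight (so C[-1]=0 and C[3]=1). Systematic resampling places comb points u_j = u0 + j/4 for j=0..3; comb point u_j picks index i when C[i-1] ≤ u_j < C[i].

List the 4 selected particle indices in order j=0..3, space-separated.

C = [1/10, 2/5, 4/5, 1]
j=0: u_0=3/16 ∈ [1/10, 2/5) → index 1
j=1: u_1=7/16 ∈ [2/5, 4/5) → index 2
j=2: u_2=11/16 ∈ [2/5, 4/5) → index 2
j=3: u_3=15/16 ∈ [4/5, 1) → index 3

1 2 2 3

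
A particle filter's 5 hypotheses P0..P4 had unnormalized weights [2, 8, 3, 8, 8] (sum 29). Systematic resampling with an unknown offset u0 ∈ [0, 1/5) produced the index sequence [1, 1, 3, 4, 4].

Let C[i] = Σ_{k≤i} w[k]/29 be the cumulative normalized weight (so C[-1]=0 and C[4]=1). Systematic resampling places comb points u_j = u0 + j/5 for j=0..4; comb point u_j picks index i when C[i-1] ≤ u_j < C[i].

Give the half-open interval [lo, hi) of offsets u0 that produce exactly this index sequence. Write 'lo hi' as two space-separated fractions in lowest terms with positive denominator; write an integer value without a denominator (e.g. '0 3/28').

C = [2/29, 10/29, 13/29, 21/29, 1]
j=0 picked index 1: u0 ∈ [2/29, 10/29)
j=1 picked index 1: u0 ∈ [-19/145, 21/145)
j=2 picked index 3: u0 ∈ [7/145, 47/145)
j=3 picked index 4: u0 ∈ [18/145, 2/5)
j=4 picked index 4: u0 ∈ [-11/145, 1/5)
intersection: [18/145, 21/145)

18/145 21/145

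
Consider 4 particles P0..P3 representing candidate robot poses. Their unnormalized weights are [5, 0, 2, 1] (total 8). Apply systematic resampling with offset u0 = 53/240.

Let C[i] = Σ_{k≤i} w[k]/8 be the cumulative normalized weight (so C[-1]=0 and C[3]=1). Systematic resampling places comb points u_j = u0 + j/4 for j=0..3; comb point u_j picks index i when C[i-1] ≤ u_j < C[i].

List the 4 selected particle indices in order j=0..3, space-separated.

C = [5/8, 5/8, 7/8, 1]
j=0: u_0=53/240 ∈ [0, 5/8) → index 0
j=1: u_1=113/240 ∈ [0, 5/8) → index 0
j=2: u_2=173/240 ∈ [5/8, 7/8) → index 2
j=3: u_3=233/240 ∈ [7/8, 1) → index 3

0 0 2 3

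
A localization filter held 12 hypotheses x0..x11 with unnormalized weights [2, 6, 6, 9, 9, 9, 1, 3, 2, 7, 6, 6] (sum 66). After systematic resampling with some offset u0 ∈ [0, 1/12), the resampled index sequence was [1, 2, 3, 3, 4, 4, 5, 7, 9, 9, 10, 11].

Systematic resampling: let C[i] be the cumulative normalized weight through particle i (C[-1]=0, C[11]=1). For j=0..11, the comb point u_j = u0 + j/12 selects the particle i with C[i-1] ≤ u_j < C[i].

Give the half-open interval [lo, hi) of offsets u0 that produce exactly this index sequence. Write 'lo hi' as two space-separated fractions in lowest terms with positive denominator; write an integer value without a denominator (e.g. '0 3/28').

C = [1/33, 4/33, 7/33, 23/66, 16/33, 41/66, 7/11, 15/22, 47/66, 9/11, 10/11, 1]
j=0 picked index 1: u0 ∈ [1/33, 4/33)
j=1 picked index 2: u0 ∈ [5/132, 17/132)
j=2 picked index 3: u0 ∈ [1/22, 2/11)
j=3 picked index 3: u0 ∈ [-5/132, 13/132)
j=4 picked index 4: u0 ∈ [1/66, 5/33)
j=5 picked index 4: u0 ∈ [-3/44, 3/44)
j=6 picked index 5: u0 ∈ [-1/66, 4/33)
j=7 picked index 7: u0 ∈ [7/132, 13/132)
j=8 picked index 9: u0 ∈ [1/22, 5/33)
j=9 picked index 9: u0 ∈ [-5/132, 3/44)
j=10 picked index 10: u0 ∈ [-1/66, 5/66)
j=11 picked index 11: u0 ∈ [-1/132, 1/12)
intersection: [7/132, 3/44)

7/132 3/44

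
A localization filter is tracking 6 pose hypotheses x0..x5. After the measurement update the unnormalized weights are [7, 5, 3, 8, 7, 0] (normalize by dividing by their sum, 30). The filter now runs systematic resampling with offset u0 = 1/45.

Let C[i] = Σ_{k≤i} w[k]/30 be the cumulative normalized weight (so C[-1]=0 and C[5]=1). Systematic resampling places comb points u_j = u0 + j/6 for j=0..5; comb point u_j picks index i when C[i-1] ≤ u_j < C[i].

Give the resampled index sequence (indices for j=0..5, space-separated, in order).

0 0 1 3 3 4

C = [7/30, 2/5, 1/2, 23/30, 1, 1]
j=0: u_0=1/45 ∈ [0, 7/30) → index 0
j=1: u_1=17/90 ∈ [0, 7/30) → index 0
j=2: u_2=16/45 ∈ [7/30, 2/5) → index 1
j=3: u_3=47/90 ∈ [1/2, 23/30) → index 3
j=4: u_4=31/45 ∈ [1/2, 23/30) → index 3
j=5: u_5=77/90 ∈ [23/30, 1) → index 4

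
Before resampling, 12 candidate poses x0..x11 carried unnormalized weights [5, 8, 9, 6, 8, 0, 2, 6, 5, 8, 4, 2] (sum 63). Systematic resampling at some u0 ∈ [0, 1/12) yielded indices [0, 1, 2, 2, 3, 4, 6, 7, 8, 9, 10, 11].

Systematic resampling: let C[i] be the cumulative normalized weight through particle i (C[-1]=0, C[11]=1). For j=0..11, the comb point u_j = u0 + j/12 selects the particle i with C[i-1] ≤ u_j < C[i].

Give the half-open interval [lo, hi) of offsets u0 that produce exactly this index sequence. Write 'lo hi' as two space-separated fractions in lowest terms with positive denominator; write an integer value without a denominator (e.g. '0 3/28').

1/14 5/63

C = [5/63, 13/63, 22/63, 4/9, 4/7, 4/7, 38/63, 44/63, 7/9, 19/21, 61/63, 1]
j=0 picked index 0: u0 ∈ [0, 5/63)
j=1 picked index 1: u0 ∈ [-1/252, 31/252)
j=2 picked index 2: u0 ∈ [5/126, 23/126)
j=3 picked index 2: u0 ∈ [-11/252, 25/252)
j=4 picked index 3: u0 ∈ [1/63, 1/9)
j=5 picked index 4: u0 ∈ [1/36, 13/84)
j=6 picked index 6: u0 ∈ [1/14, 13/126)
j=7 picked index 7: u0 ∈ [5/252, 29/252)
j=8 picked index 8: u0 ∈ [2/63, 1/9)
j=9 picked index 9: u0 ∈ [1/36, 13/84)
j=10 picked index 10: u0 ∈ [1/14, 17/126)
j=11 picked index 11: u0 ∈ [13/252, 1/12)
intersection: [1/14, 5/63)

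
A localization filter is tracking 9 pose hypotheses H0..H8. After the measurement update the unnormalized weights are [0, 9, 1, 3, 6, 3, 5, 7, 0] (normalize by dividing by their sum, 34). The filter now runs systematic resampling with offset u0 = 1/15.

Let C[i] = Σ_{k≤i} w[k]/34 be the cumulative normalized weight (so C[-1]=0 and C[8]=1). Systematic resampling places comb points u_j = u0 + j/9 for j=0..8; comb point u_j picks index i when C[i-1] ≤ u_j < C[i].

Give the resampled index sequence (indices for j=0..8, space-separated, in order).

1 1 2 4 4 5 6 7 7

C = [0, 9/34, 5/17, 13/34, 19/34, 11/17, 27/34, 1, 1]
j=0: u_0=1/15 ∈ [0, 9/34) → index 1
j=1: u_1=8/45 ∈ [0, 9/34) → index 1
j=2: u_2=13/45 ∈ [9/34, 5/17) → index 2
j=3: u_3=2/5 ∈ [13/34, 19/34) → index 4
j=4: u_4=23/45 ∈ [13/34, 19/34) → index 4
j=5: u_5=28/45 ∈ [19/34, 11/17) → index 5
j=6: u_6=11/15 ∈ [11/17, 27/34) → index 6
j=7: u_7=38/45 ∈ [27/34, 1) → index 7
j=8: u_8=43/45 ∈ [27/34, 1) → index 7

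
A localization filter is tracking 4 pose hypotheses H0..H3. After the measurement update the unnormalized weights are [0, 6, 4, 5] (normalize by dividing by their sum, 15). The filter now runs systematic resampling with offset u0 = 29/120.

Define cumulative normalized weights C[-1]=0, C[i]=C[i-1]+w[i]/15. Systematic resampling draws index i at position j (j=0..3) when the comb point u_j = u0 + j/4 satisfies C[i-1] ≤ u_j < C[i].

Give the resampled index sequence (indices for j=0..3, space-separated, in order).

1 2 3 3

C = [0, 2/5, 2/3, 1]
j=0: u_0=29/120 ∈ [0, 2/5) → index 1
j=1: u_1=59/120 ∈ [2/5, 2/3) → index 2
j=2: u_2=89/120 ∈ [2/3, 1) → index 3
j=3: u_3=119/120 ∈ [2/3, 1) → index 3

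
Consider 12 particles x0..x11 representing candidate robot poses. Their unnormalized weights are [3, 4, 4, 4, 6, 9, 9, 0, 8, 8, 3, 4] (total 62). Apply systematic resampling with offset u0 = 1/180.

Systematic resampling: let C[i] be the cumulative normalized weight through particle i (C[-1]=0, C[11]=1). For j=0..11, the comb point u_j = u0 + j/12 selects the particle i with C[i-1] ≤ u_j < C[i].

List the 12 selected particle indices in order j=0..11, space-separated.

0 1 2 4 5 5 6 6 8 8 9 10

C = [3/62, 7/62, 11/62, 15/62, 21/62, 15/31, 39/62, 39/62, 47/62, 55/62, 29/31, 1]
j=0: u_0=1/180 ∈ [0, 3/62) → index 0
j=1: u_1=4/45 ∈ [3/62, 7/62) → index 1
j=2: u_2=31/180 ∈ [7/62, 11/62) → index 2
j=3: u_3=23/90 ∈ [15/62, 21/62) → index 4
j=4: u_4=61/180 ∈ [21/62, 15/31) → index 5
j=5: u_5=19/45 ∈ [21/62, 15/31) → index 5
j=6: u_6=91/180 ∈ [15/31, 39/62) → index 6
j=7: u_7=53/90 ∈ [15/31, 39/62) → index 6
j=8: u_8=121/180 ∈ [39/62, 47/62) → index 8
j=9: u_9=34/45 ∈ [39/62, 47/62) → index 8
j=10: u_10=151/180 ∈ [47/62, 55/62) → index 9
j=11: u_11=83/90 ∈ [55/62, 29/31) → index 10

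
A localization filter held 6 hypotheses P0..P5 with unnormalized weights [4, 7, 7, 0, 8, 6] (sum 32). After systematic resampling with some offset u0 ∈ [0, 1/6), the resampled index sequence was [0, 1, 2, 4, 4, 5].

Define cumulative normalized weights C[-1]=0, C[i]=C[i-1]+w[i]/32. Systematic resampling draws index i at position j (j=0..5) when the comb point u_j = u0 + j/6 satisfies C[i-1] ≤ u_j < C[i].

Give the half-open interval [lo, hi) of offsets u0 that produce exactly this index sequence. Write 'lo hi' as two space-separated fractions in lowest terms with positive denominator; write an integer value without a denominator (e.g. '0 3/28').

C = [1/8, 11/32, 9/16, 9/16, 13/16, 1]
j=0 picked index 0: u0 ∈ [0, 1/8)
j=1 picked index 1: u0 ∈ [-1/24, 17/96)
j=2 picked index 2: u0 ∈ [1/96, 11/48)
j=3 picked index 4: u0 ∈ [1/16, 5/16)
j=4 picked index 4: u0 ∈ [-5/48, 7/48)
j=5 picked index 5: u0 ∈ [-1/48, 1/6)
intersection: [1/16, 1/8)

1/16 1/8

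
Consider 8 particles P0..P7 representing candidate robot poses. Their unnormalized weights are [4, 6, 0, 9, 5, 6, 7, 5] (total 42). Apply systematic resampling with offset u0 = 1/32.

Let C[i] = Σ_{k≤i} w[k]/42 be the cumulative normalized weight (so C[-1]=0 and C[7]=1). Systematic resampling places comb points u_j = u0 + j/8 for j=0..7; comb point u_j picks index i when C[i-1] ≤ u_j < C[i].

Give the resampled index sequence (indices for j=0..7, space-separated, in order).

0 1 3 3 4 5 6 7

C = [2/21, 5/21, 5/21, 19/42, 4/7, 5/7, 37/42, 1]
j=0: u_0=1/32 ∈ [0, 2/21) → index 0
j=1: u_1=5/32 ∈ [2/21, 5/21) → index 1
j=2: u_2=9/32 ∈ [5/21, 19/42) → index 3
j=3: u_3=13/32 ∈ [5/21, 19/42) → index 3
j=4: u_4=17/32 ∈ [19/42, 4/7) → index 4
j=5: u_5=21/32 ∈ [4/7, 5/7) → index 5
j=6: u_6=25/32 ∈ [5/7, 37/42) → index 6
j=7: u_7=29/32 ∈ [37/42, 1) → index 7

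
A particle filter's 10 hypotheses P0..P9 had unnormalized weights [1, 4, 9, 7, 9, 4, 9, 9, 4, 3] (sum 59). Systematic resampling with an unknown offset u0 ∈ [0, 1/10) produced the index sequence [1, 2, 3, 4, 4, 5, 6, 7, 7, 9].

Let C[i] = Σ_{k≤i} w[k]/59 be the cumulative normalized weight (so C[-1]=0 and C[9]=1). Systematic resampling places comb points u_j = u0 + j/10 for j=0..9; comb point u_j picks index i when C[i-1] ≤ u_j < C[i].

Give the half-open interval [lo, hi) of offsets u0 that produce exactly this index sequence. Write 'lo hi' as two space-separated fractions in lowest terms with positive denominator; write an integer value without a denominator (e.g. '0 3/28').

33/590 9/118

C = [1/59, 5/59, 14/59, 21/59, 30/59, 34/59, 43/59, 52/59, 56/59, 1]
j=0 picked index 1: u0 ∈ [1/59, 5/59)
j=1 picked index 2: u0 ∈ [-9/590, 81/590)
j=2 picked index 3: u0 ∈ [11/295, 46/295)
j=3 picked index 4: u0 ∈ [33/590, 123/590)
j=4 picked index 4: u0 ∈ [-13/295, 32/295)
j=5 picked index 5: u0 ∈ [1/118, 9/118)
j=6 picked index 6: u0 ∈ [-7/295, 38/295)
j=7 picked index 7: u0 ∈ [17/590, 107/590)
j=8 picked index 7: u0 ∈ [-21/295, 24/295)
j=9 picked index 9: u0 ∈ [29/590, 1/10)
intersection: [33/590, 9/118)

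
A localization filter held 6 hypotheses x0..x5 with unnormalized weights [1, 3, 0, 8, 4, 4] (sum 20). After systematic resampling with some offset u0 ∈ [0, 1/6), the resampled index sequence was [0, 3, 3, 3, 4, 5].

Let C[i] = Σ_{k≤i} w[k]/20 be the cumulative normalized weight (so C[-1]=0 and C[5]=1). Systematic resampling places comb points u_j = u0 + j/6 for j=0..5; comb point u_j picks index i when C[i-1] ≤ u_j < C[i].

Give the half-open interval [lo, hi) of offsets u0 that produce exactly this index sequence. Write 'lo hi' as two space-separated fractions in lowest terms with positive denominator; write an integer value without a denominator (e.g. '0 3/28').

C = [1/20, 1/5, 1/5, 3/5, 4/5, 1]
j=0 picked index 0: u0 ∈ [0, 1/20)
j=1 picked index 3: u0 ∈ [1/30, 13/30)
j=2 picked index 3: u0 ∈ [-2/15, 4/15)
j=3 picked index 3: u0 ∈ [-3/10, 1/10)
j=4 picked index 4: u0 ∈ [-1/15, 2/15)
j=5 picked index 5: u0 ∈ [-1/30, 1/6)
intersection: [1/30, 1/20)

1/30 1/20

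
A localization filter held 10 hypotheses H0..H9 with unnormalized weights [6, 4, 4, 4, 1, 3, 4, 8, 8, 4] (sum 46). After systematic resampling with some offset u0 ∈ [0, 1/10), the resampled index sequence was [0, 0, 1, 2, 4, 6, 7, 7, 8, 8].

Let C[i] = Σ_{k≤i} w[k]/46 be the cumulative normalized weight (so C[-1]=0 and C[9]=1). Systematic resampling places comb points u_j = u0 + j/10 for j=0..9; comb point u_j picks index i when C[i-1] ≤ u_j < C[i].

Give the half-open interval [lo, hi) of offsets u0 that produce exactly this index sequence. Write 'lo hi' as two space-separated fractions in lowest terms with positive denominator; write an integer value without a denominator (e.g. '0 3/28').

0 1/230

C = [3/23, 5/23, 7/23, 9/23, 19/46, 11/23, 13/23, 17/23, 21/23, 1]
j=0 picked index 0: u0 ∈ [0, 3/23)
j=1 picked index 0: u0 ∈ [-1/10, 7/230)
j=2 picked index 1: u0 ∈ [-8/115, 2/115)
j=3 picked index 2: u0 ∈ [-19/230, 1/230)
j=4 picked index 4: u0 ∈ [-1/115, 3/230)
j=5 picked index 6: u0 ∈ [-1/46, 3/46)
j=6 picked index 7: u0 ∈ [-4/115, 16/115)
j=7 picked index 7: u0 ∈ [-31/230, 9/230)
j=8 picked index 8: u0 ∈ [-7/115, 13/115)
j=9 picked index 8: u0 ∈ [-37/230, 3/230)
intersection: [0, 1/230)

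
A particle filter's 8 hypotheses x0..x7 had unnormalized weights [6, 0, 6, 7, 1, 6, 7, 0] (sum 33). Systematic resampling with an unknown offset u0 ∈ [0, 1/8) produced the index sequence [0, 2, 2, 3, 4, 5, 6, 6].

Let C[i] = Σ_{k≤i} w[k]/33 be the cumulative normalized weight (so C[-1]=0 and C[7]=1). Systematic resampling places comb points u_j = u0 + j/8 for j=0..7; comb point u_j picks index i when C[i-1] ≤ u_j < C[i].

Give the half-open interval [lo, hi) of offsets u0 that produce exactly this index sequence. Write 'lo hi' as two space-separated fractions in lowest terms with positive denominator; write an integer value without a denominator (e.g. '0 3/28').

5/66 7/66

C = [2/11, 2/11, 4/11, 19/33, 20/33, 26/33, 1, 1]
j=0 picked index 0: u0 ∈ [0, 2/11)
j=1 picked index 2: u0 ∈ [5/88, 21/88)
j=2 picked index 2: u0 ∈ [-3/44, 5/44)
j=3 picked index 3: u0 ∈ [-1/88, 53/264)
j=4 picked index 4: u0 ∈ [5/66, 7/66)
j=5 picked index 5: u0 ∈ [-5/264, 43/264)
j=6 picked index 6: u0 ∈ [5/132, 1/4)
j=7 picked index 6: u0 ∈ [-23/264, 1/8)
intersection: [5/66, 7/66)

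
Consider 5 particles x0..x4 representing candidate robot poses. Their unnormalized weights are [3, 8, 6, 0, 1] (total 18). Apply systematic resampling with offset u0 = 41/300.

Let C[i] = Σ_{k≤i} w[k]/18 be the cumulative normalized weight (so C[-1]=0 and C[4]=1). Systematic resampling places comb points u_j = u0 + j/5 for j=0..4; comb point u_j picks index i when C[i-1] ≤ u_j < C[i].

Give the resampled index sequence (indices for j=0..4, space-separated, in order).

0 1 1 2 2

C = [1/6, 11/18, 17/18, 17/18, 1]
j=0: u_0=41/300 ∈ [0, 1/6) → index 0
j=1: u_1=101/300 ∈ [1/6, 11/18) → index 1
j=2: u_2=161/300 ∈ [1/6, 11/18) → index 1
j=3: u_3=221/300 ∈ [11/18, 17/18) → index 2
j=4: u_4=281/300 ∈ [11/18, 17/18) → index 2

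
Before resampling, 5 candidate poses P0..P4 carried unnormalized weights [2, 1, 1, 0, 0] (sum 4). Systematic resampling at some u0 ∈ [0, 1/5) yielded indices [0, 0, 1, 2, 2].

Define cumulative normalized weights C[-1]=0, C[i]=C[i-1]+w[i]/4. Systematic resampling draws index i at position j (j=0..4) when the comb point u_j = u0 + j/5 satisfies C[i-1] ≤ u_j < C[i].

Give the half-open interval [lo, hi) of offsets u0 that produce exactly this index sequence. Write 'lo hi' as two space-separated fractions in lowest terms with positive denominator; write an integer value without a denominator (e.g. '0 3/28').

C = [1/2, 3/4, 1, 1, 1]
j=0 picked index 0: u0 ∈ [0, 1/2)
j=1 picked index 0: u0 ∈ [-1/5, 3/10)
j=2 picked index 1: u0 ∈ [1/10, 7/20)
j=3 picked index 2: u0 ∈ [3/20, 2/5)
j=4 picked index 2: u0 ∈ [-1/20, 1/5)
intersection: [3/20, 1/5)

3/20 1/5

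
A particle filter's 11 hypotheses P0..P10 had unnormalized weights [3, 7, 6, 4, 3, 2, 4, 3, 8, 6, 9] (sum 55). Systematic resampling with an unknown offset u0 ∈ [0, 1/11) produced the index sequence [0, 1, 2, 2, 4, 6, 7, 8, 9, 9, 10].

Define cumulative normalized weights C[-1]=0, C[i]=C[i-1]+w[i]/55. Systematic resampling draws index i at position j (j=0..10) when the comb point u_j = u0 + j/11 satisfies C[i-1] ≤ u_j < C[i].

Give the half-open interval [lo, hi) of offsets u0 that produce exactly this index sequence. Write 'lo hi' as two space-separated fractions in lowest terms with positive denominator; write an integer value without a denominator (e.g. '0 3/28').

0 1/55

C = [3/55, 2/11, 16/55, 4/11, 23/55, 5/11, 29/55, 32/55, 8/11, 46/55, 1]
j=0 picked index 0: u0 ∈ [0, 3/55)
j=1 picked index 1: u0 ∈ [-2/55, 1/11)
j=2 picked index 2: u0 ∈ [0, 6/55)
j=3 picked index 2: u0 ∈ [-1/11, 1/55)
j=4 picked index 4: u0 ∈ [0, 3/55)
j=5 picked index 6: u0 ∈ [0, 4/55)
j=6 picked index 7: u0 ∈ [-1/55, 2/55)
j=7 picked index 8: u0 ∈ [-3/55, 1/11)
j=8 picked index 9: u0 ∈ [0, 6/55)
j=9 picked index 9: u0 ∈ [-1/11, 1/55)
j=10 picked index 10: u0 ∈ [-4/55, 1/11)
intersection: [0, 1/55)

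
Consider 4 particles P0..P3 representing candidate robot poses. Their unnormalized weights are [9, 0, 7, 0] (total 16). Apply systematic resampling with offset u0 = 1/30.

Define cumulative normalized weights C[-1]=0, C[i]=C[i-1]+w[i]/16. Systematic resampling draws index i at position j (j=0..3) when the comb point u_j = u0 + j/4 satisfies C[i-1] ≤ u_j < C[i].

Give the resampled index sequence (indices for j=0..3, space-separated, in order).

0 0 0 2

C = [9/16, 9/16, 1, 1]
j=0: u_0=1/30 ∈ [0, 9/16) → index 0
j=1: u_1=17/60 ∈ [0, 9/16) → index 0
j=2: u_2=8/15 ∈ [0, 9/16) → index 0
j=3: u_3=47/60 ∈ [9/16, 1) → index 2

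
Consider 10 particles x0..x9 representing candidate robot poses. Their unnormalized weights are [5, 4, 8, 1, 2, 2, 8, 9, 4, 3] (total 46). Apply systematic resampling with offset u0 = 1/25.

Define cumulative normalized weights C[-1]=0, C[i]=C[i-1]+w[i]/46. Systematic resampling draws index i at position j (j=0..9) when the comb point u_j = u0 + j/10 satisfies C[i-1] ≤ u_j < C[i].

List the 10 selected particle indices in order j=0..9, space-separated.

0 1 2 2 5 6 6 7 7 9

C = [5/46, 9/46, 17/46, 9/23, 10/23, 11/23, 15/23, 39/46, 43/46, 1]
j=0: u_0=1/25 ∈ [0, 5/46) → index 0
j=1: u_1=7/50 ∈ [5/46, 9/46) → index 1
j=2: u_2=6/25 ∈ [9/46, 17/46) → index 2
j=3: u_3=17/50 ∈ [9/46, 17/46) → index 2
j=4: u_4=11/25 ∈ [10/23, 11/23) → index 5
j=5: u_5=27/50 ∈ [11/23, 15/23) → index 6
j=6: u_6=16/25 ∈ [11/23, 15/23) → index 6
j=7: u_7=37/50 ∈ [15/23, 39/46) → index 7
j=8: u_8=21/25 ∈ [15/23, 39/46) → index 7
j=9: u_9=47/50 ∈ [43/46, 1) → index 9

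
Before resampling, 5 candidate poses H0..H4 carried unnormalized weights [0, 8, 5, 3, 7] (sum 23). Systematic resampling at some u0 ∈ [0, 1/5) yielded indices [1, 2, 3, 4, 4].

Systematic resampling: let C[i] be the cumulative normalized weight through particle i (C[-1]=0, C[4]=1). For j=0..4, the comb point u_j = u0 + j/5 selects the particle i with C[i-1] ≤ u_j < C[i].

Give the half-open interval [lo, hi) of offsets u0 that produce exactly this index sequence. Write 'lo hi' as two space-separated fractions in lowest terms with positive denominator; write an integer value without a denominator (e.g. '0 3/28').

C = [0, 8/23, 13/23, 16/23, 1]
j=0 picked index 1: u0 ∈ [0, 8/23)
j=1 picked index 2: u0 ∈ [17/115, 42/115)
j=2 picked index 3: u0 ∈ [19/115, 34/115)
j=3 picked index 4: u0 ∈ [11/115, 2/5)
j=4 picked index 4: u0 ∈ [-12/115, 1/5)
intersection: [19/115, 1/5)

19/115 1/5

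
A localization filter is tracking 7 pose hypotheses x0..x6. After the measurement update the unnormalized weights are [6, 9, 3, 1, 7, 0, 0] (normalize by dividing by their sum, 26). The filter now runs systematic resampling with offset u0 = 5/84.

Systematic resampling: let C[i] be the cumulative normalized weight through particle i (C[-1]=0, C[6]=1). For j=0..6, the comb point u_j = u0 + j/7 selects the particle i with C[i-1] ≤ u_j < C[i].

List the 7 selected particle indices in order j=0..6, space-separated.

0 0 1 1 2 4 4

C = [3/13, 15/26, 9/13, 19/26, 1, 1, 1]
j=0: u_0=5/84 ∈ [0, 3/13) → index 0
j=1: u_1=17/84 ∈ [0, 3/13) → index 0
j=2: u_2=29/84 ∈ [3/13, 15/26) → index 1
j=3: u_3=41/84 ∈ [3/13, 15/26) → index 1
j=4: u_4=53/84 ∈ [15/26, 9/13) → index 2
j=5: u_5=65/84 ∈ [19/26, 1) → index 4
j=6: u_6=11/12 ∈ [19/26, 1) → index 4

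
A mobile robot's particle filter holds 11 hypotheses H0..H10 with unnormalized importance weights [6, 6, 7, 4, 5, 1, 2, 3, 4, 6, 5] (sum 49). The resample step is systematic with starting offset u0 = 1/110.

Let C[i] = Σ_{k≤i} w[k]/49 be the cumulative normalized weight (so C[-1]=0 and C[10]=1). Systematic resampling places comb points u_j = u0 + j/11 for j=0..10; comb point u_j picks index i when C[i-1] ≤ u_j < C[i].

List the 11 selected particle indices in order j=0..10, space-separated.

C = [6/49, 12/49, 19/49, 23/49, 4/7, 29/49, 31/49, 34/49, 38/49, 44/49, 1]
j=0: u_0=1/110 ∈ [0, 6/49) → index 0
j=1: u_1=1/10 ∈ [0, 6/49) → index 0
j=2: u_2=21/110 ∈ [6/49, 12/49) → index 1
j=3: u_3=31/110 ∈ [12/49, 19/49) → index 2
j=4: u_4=41/110 ∈ [12/49, 19/49) → index 2
j=5: u_5=51/110 ∈ [19/49, 23/49) → index 3
j=6: u_6=61/110 ∈ [23/49, 4/7) → index 4
j=7: u_7=71/110 ∈ [31/49, 34/49) → index 7
j=8: u_8=81/110 ∈ [34/49, 38/49) → index 8
j=9: u_9=91/110 ∈ [38/49, 44/49) → index 9
j=10: u_10=101/110 ∈ [44/49, 1) → index 10

0 0 1 2 2 3 4 7 8 9 10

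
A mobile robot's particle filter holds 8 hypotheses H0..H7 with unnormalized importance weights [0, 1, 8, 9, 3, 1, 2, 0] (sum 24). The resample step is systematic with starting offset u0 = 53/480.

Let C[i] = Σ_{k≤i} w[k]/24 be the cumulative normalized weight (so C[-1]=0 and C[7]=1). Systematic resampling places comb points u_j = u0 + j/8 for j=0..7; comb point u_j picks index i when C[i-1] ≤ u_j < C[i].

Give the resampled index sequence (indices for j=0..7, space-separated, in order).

C = [0, 1/24, 3/8, 3/4, 7/8, 11/12, 1, 1]
j=0: u_0=53/480 ∈ [1/24, 3/8) → index 2
j=1: u_1=113/480 ∈ [1/24, 3/8) → index 2
j=2: u_2=173/480 ∈ [1/24, 3/8) → index 2
j=3: u_3=233/480 ∈ [3/8, 3/4) → index 3
j=4: u_4=293/480 ∈ [3/8, 3/4) → index 3
j=5: u_5=353/480 ∈ [3/8, 3/4) → index 3
j=6: u_6=413/480 ∈ [3/4, 7/8) → index 4
j=7: u_7=473/480 ∈ [11/12, 1) → index 6

2 2 2 3 3 3 4 6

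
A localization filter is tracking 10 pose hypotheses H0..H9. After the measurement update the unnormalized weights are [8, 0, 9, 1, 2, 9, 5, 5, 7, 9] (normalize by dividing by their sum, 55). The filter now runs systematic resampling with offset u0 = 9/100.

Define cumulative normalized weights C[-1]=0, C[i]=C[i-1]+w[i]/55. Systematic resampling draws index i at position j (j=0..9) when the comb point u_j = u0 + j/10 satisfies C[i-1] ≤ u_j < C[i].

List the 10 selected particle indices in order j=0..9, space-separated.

C = [8/55, 8/55, 17/55, 18/55, 4/11, 29/55, 34/55, 39/55, 46/55, 1]
j=0: u_0=9/100 ∈ [0, 8/55) → index 0
j=1: u_1=19/100 ∈ [8/55, 17/55) → index 2
j=2: u_2=29/100 ∈ [8/55, 17/55) → index 2
j=3: u_3=39/100 ∈ [4/11, 29/55) → index 5
j=4: u_4=49/100 ∈ [4/11, 29/55) → index 5
j=5: u_5=59/100 ∈ [29/55, 34/55) → index 6
j=6: u_6=69/100 ∈ [34/55, 39/55) → index 7
j=7: u_7=79/100 ∈ [39/55, 46/55) → index 8
j=8: u_8=89/100 ∈ [46/55, 1) → index 9
j=9: u_9=99/100 ∈ [46/55, 1) → index 9

0 2 2 5 5 6 7 8 9 9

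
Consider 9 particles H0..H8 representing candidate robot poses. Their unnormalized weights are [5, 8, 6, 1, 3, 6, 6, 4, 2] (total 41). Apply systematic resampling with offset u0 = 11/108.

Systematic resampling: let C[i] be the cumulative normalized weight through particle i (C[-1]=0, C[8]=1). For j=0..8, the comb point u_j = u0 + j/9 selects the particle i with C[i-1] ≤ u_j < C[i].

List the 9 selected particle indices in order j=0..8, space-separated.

0 1 2 2 4 5 6 7 8

C = [5/41, 13/41, 19/41, 20/41, 23/41, 29/41, 35/41, 39/41, 1]
j=0: u_0=11/108 ∈ [0, 5/41) → index 0
j=1: u_1=23/108 ∈ [5/41, 13/41) → index 1
j=2: u_2=35/108 ∈ [13/41, 19/41) → index 2
j=3: u_3=47/108 ∈ [13/41, 19/41) → index 2
j=4: u_4=59/108 ∈ [20/41, 23/41) → index 4
j=5: u_5=71/108 ∈ [23/41, 29/41) → index 5
j=6: u_6=83/108 ∈ [29/41, 35/41) → index 6
j=7: u_7=95/108 ∈ [35/41, 39/41) → index 7
j=8: u_8=107/108 ∈ [39/41, 1) → index 8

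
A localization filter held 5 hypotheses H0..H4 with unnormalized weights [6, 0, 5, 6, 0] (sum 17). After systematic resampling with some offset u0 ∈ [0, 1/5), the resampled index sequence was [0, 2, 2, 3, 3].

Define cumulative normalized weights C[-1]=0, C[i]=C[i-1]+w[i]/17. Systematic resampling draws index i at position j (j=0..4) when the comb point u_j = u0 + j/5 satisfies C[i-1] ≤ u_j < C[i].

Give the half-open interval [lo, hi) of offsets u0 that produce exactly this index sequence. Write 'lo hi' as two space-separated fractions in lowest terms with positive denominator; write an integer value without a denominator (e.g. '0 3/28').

13/85 1/5

C = [6/17, 6/17, 11/17, 1, 1]
j=0 picked index 0: u0 ∈ [0, 6/17)
j=1 picked index 2: u0 ∈ [13/85, 38/85)
j=2 picked index 2: u0 ∈ [-4/85, 21/85)
j=3 picked index 3: u0 ∈ [4/85, 2/5)
j=4 picked index 3: u0 ∈ [-13/85, 1/5)
intersection: [13/85, 1/5)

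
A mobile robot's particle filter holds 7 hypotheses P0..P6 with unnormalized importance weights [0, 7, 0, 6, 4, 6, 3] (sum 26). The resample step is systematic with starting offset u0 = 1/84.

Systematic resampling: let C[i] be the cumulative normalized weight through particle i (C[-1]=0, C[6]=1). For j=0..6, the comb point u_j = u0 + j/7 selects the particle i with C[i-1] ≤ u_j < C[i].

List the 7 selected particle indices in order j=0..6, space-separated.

C = [0, 7/26, 7/26, 1/2, 17/26, 23/26, 1]
j=0: u_0=1/84 ∈ [0, 7/26) → index 1
j=1: u_1=13/84 ∈ [0, 7/26) → index 1
j=2: u_2=25/84 ∈ [7/26, 1/2) → index 3
j=3: u_3=37/84 ∈ [7/26, 1/2) → index 3
j=4: u_4=7/12 ∈ [1/2, 17/26) → index 4
j=5: u_5=61/84 ∈ [17/26, 23/26) → index 5
j=6: u_6=73/84 ∈ [17/26, 23/26) → index 5

1 1 3 3 4 5 5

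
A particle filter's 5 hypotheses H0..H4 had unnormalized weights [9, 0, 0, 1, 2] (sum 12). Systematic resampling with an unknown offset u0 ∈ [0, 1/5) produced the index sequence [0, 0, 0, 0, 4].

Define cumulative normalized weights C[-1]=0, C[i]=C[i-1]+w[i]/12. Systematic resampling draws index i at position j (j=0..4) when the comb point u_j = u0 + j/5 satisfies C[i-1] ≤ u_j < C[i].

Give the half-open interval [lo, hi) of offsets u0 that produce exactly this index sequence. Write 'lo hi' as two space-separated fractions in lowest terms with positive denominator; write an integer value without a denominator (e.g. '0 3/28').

C = [3/4, 3/4, 3/4, 5/6, 1]
j=0 picked index 0: u0 ∈ [0, 3/4)
j=1 picked index 0: u0 ∈ [-1/5, 11/20)
j=2 picked index 0: u0 ∈ [-2/5, 7/20)
j=3 picked index 0: u0 ∈ [-3/5, 3/20)
j=4 picked index 4: u0 ∈ [1/30, 1/5)
intersection: [1/30, 3/20)

1/30 3/20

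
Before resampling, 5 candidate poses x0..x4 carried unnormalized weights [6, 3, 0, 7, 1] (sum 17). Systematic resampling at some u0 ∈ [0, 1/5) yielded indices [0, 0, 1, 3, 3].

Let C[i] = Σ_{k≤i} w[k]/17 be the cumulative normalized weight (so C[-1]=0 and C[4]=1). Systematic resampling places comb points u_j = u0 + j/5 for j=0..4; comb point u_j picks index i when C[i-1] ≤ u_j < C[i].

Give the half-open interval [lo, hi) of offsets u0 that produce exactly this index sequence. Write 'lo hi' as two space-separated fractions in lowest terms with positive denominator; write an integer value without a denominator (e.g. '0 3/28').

C = [6/17, 9/17, 9/17, 16/17, 1]
j=0 picked index 0: u0 ∈ [0, 6/17)
j=1 picked index 0: u0 ∈ [-1/5, 13/85)
j=2 picked index 1: u0 ∈ [-4/85, 11/85)
j=3 picked index 3: u0 ∈ [-6/85, 29/85)
j=4 picked index 3: u0 ∈ [-23/85, 12/85)
intersection: [0, 11/85)

0 11/85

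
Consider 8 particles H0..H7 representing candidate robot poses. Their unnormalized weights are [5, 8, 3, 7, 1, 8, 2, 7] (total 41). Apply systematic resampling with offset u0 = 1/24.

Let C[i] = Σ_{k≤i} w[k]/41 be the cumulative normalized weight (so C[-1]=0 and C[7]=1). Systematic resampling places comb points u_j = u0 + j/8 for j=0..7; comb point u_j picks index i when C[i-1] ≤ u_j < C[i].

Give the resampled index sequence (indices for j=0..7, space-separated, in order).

C = [5/41, 13/41, 16/41, 23/41, 24/41, 32/41, 34/41, 1]
j=0: u_0=1/24 ∈ [0, 5/41) → index 0
j=1: u_1=1/6 ∈ [5/41, 13/41) → index 1
j=2: u_2=7/24 ∈ [5/41, 13/41) → index 1
j=3: u_3=5/12 ∈ [16/41, 23/41) → index 3
j=4: u_4=13/24 ∈ [16/41, 23/41) → index 3
j=5: u_5=2/3 ∈ [24/41, 32/41) → index 5
j=6: u_6=19/24 ∈ [32/41, 34/41) → index 6
j=7: u_7=11/12 ∈ [34/41, 1) → index 7

0 1 1 3 3 5 6 7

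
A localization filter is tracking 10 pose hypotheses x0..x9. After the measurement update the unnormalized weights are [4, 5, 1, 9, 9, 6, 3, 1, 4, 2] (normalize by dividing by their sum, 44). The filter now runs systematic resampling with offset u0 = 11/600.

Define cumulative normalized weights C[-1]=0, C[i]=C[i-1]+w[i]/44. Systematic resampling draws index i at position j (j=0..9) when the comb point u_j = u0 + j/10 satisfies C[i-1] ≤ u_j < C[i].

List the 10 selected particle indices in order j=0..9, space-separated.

C = [1/11, 9/44, 5/22, 19/44, 7/11, 17/22, 37/44, 19/22, 21/22, 1]
j=0: u_0=11/600 ∈ [0, 1/11) → index 0
j=1: u_1=71/600 ∈ [1/11, 9/44) → index 1
j=2: u_2=131/600 ∈ [9/44, 5/22) → index 2
j=3: u_3=191/600 ∈ [5/22, 19/44) → index 3
j=4: u_4=251/600 ∈ [5/22, 19/44) → index 3
j=5: u_5=311/600 ∈ [19/44, 7/11) → index 4
j=6: u_6=371/600 ∈ [19/44, 7/11) → index 4
j=7: u_7=431/600 ∈ [7/11, 17/22) → index 5
j=8: u_8=491/600 ∈ [17/22, 37/44) → index 6
j=9: u_9=551/600 ∈ [19/22, 21/22) → index 8

0 1 2 3 3 4 4 5 6 8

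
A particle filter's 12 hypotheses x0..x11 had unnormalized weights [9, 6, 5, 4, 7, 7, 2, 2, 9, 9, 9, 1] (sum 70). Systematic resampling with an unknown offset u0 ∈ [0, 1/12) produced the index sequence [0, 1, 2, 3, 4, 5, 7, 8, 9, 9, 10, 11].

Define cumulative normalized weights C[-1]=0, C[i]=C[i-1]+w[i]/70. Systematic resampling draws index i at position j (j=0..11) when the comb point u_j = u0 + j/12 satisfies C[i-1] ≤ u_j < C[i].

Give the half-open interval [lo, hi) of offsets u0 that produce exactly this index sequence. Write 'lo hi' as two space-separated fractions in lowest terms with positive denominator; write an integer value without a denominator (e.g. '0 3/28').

1/14 1/12

C = [9/70, 3/14, 2/7, 12/35, 31/70, 19/35, 4/7, 3/5, 51/70, 6/7, 69/70, 1]
j=0 picked index 0: u0 ∈ [0, 9/70)
j=1 picked index 1: u0 ∈ [19/420, 11/84)
j=2 picked index 2: u0 ∈ [1/21, 5/42)
j=3 picked index 3: u0 ∈ [1/28, 13/140)
j=4 picked index 4: u0 ∈ [1/105, 23/210)
j=5 picked index 5: u0 ∈ [11/420, 53/420)
j=6 picked index 7: u0 ∈ [1/14, 1/10)
j=7 picked index 8: u0 ∈ [1/60, 61/420)
j=8 picked index 9: u0 ∈ [13/210, 4/21)
j=9 picked index 9: u0 ∈ [-3/140, 3/28)
j=10 picked index 10: u0 ∈ [1/42, 16/105)
j=11 picked index 11: u0 ∈ [29/420, 1/12)
intersection: [1/14, 1/12)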